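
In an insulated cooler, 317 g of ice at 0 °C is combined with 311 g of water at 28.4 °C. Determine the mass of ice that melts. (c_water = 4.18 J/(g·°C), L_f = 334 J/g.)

Cooling the water to 0 °C releases 311·4.18·28.4 = 36919 J.
To melt every bit of ice: 317·334 = 105878 J.
36919 J < 105878 J, so only part of the ice melts and the system sits at 0 °C.
m_melted·334 = 36919  ⇒  m_melted ≈ 110.5 g.

m_melted ≈ 111 g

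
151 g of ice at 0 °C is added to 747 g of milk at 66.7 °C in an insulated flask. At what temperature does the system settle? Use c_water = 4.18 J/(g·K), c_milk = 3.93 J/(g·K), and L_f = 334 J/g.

Sum of m c ΔT and latent-heat terms is zero:
fusion: m_ice L_f = 151×334 = 50434; warm the meltwater: 631.18 T; milk cools: 747×3.93×(T − 66.7) = 2935.7(T − 66.7)
3566.9 T = 195812 − 50434 = 145378
T ≈ 40.76 °C. Since T > 0 °C, the all-ice-melts assumption holds.

T_f ≈ 40.8 °C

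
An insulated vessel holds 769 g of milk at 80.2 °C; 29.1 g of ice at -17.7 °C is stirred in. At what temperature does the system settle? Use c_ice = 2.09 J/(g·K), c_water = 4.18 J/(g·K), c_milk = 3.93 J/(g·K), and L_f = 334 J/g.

T_f ≈ 73.7 °C

Net heat exchanged in the isolated system is zero:
warm ice to 0 °C: 29.1×2.09×(0 − (-17.7)) = 1076.5
  fusion: m_ice L_f = 29.1×334 = 9719.4
  meltwater 0→T: 29.1×4.18×T = 121.64 T
  milk: 3022.2(T − 80.2)
3143.8 T = 242378 − 10796 = 231582
T ≈ 73.66 °C (positive, so assuming full melt was valid).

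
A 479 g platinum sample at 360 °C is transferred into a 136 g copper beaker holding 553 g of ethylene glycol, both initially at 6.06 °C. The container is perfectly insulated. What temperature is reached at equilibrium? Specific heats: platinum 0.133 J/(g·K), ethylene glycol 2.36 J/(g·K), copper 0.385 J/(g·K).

T_f ≈ 21.9 °C

Conservation of energy gives ΣQ = 0:
479×0.133×(T − 360) + 553×2.36×(T − 6.06) + 136×0.385×(T − 6.06) = 0
(63.71 + 1305.1 + 52.36) T = 63.71×360 + 1305.1×6.06 + 52.36×6.06
T ≈ 21.93 °C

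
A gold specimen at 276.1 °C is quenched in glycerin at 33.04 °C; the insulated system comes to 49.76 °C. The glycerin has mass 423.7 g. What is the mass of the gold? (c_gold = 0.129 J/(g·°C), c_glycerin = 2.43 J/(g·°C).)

m ≈ 590 g

Conservation of energy gives ΣQ = 0:
m·0.129·(49.76 − 276.1) + 423.7·2.43·(49.76 − 33.04) = 0
-29.2 m = -17215
m = -17215/-29.2 ≈ 589.6 g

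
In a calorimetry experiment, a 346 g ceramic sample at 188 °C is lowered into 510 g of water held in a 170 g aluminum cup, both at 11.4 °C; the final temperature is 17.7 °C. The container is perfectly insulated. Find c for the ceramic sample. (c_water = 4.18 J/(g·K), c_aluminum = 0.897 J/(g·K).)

c ≈ 0.244 J/(g·K)

Net heat exchanged in the isolated system is zero:
346×c×(17.7 − 188) + 510×4.18×(17.7 − 11.4) + 170×0.897×(17.7 − 11.4) = 0
-58924 c = -14391
c = -14391/-58924 ≈ 0.2442 J/(g·K)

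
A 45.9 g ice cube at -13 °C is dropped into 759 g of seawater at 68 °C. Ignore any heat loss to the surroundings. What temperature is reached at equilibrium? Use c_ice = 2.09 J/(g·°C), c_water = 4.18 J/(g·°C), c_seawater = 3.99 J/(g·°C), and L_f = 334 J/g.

Energy conservation, ΣQ = 0:
warm ice to 0 °C: 45.9·2.09·(0 − (-13)) = 1247.1
  latent heat to melt: 45.9·334 = 15331
  warm the meltwater: 191.86 T
  seawater cools: 759·3.99·(T − 68) = 3028.4(T − 68)
3220.3 T = 205932 − 16578 = 189354
T ≈ 58.80 °C (positive, so assuming full melt was valid).

T_f ≈ 58.8 °C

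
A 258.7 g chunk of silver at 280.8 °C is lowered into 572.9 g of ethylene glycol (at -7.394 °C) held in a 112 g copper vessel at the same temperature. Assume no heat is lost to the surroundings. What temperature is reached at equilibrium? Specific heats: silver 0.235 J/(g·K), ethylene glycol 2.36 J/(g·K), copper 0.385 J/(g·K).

T_f ≈ 4.6 °C

Taking heat into each body as positive, Σ m c ΔT = 0:
258.7·0.235·(T − 280.8) + 572.9·2.36·(T − (-7.394)) + 112·0.385·(T − (-7.394)) = 0
60.79(T − 280.8) + 1352(T − (-7.394)) + 43.12(T − (-7.394)) = 0
1456 T = 6755.3
T = 6755.3 / 1456 = 4.64 °C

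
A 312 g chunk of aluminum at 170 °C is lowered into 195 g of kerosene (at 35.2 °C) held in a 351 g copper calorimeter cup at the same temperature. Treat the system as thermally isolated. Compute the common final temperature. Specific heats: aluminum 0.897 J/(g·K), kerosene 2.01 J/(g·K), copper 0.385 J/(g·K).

Heat gained plus heat lost sum to zero:
312*0.897*(T − 170) + 195*2.01*(T − 35.2) + 351*0.385*(T − 35.2) = 0
279.86(T − 170) + 391.95(T − 35.2) + 135.13(T − 35.2) = 0
(279.86 + 391.95 + 135.13) T = 279.86*170 + 391.95*35.2 + 135.13*35.2
T = 66130/806.95 ≈ 81.95 °C

T_f ≈ 82.0 °C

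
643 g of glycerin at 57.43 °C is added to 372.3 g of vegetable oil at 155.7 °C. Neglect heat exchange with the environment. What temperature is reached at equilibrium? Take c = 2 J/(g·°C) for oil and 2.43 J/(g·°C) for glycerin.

T_f ≈ 89.1 °C

Heat gained plus heat lost sum to zero:
372.3·2·(T − 155.7) + 643·2.43·(T − 57.43) = 0
744.6(T − 155.7) + 1562.5(T − 57.43) = 0
(744.6 + 1562.5) T = 744.6·155.7 + 1562.5·57.43
T ≈ 89.15 °C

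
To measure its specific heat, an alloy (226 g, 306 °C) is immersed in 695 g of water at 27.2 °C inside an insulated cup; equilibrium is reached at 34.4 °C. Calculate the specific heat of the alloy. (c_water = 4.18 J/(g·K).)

Taking heat into each body as positive, Σ m c ΔT = 0:
226·c·(34.4 − 306) + 695·4.18·(34.4 − 27.2) = 0
-61382 c = -20917
c = -20917/-61382 ≈ 0.3408 J/(g·K)

c ≈ 0.341 J/(g·K)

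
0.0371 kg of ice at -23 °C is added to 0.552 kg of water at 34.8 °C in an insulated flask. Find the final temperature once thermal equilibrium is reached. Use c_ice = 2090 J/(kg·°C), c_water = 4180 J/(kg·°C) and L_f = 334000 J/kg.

Setting the total heat transfer to zero:
warm ice to 0 °C: 0.0371·2090·(0 − (-23)) = 1783.4
  fusion: m_ice L_f = 0.0371·334000 = 12391
  meltwater 0→T: 0.0371·4180·T = 155.08 T
  water cools: 0.552·4180·(T − 34.8) = 2307.4(T − 34.8)
2462.4 T = 80296 − 14175 = 66121
T ≈ 26.85 °C (positive, so assuming full melt was valid).

T_f ≈ 26.9 °C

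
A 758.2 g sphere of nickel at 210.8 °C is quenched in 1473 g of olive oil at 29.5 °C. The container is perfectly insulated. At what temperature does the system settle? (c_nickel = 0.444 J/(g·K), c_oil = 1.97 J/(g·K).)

With ΣQ=0 the equilibrium temperature is the m·c-weighted mean:
T_f = (336.64*210.8 + 2901.8*29.5) / (336.64 + 2901.8)
    = 156567 / 3238.5 ≈ 48.35 °C

T_f ≈ 48.3 °C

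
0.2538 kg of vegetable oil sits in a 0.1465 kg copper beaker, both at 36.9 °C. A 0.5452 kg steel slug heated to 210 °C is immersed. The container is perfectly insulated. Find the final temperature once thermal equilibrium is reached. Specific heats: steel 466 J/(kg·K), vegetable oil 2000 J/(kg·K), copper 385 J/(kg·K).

Setting the total heat transfer to zero:
0.5452·466·(T − 210) + 0.2538·2000·(T − 36.9) + 0.1465·385·(T − 36.9) = 0
254.06(T − 210) + 507.6(T − 36.9) + 56.4(T − 36.9) = 0
818.07 T = 74165
T ≈ 90.66 °C

T_f ≈ 90.7 °C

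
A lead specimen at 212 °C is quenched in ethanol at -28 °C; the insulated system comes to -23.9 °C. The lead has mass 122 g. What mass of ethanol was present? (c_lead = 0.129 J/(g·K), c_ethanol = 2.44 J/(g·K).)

m ≈ 371 g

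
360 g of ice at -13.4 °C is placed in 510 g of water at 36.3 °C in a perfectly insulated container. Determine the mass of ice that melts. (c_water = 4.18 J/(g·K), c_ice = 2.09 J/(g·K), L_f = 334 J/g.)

Heat available from the water dropping to 0 °C: 510×4.18×36.3 = 77384 J.
Warming the ice to 0 °C takes 360×2.09×13.4 = 10082 J, leaving 67302 J for melting.
Fully melting the ice requires m_ice L_f = 360×334 = 120240 J.
That's not enough to melt it all — equilibrium is at 0 °C with ice remaining.
m_melt = 67302 / L_f = 201.5 g.

m_melted ≈ 202 g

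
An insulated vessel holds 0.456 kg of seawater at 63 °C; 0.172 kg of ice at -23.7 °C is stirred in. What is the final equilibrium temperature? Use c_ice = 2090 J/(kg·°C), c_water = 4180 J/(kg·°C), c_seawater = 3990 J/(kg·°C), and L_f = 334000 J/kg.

Taking heat into each body as positive, Σ m c ΔT = 0:
warm ice to 0 °C: 0.172×2090×(0 − (-23.7)) = 8519.7
  melt ice: 0.172×334000 = 57448
  warm the meltwater: 718.96 T
  seawater cools: 0.456×3990×(T − 63) = 1819.4(T − 63)
2538.4 T = 114625 − 65968 = 48657
T ≈ 19.17 °C — above 0 °C, consistent with complete melting.

T_f ≈ 19.2 °C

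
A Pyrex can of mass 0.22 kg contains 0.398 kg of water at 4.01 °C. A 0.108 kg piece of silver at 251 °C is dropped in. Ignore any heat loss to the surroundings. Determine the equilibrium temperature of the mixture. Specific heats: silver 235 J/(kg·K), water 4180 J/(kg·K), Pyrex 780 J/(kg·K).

T_f ≈ 7.4 °C

With ΣQ=0 the equilibrium temperature is the m·c-weighted mean:
T_f = (25.38·251 + 1663.6·4.01 + 171.6·4.01) / (25.38 + 1663.6 + 171.6)
    = 13730 / 1860.6 ≈ 7.38 °C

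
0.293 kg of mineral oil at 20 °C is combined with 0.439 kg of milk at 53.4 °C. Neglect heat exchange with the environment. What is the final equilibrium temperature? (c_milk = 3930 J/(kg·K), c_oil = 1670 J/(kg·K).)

T_f = Σ m_i c_i T_i / Σ m_i c_i:
T_f = (1725.3*53.4 + 489.31*20) / (1725.3 + 489.31)
    = 101916 / 2214.6 ≈ 46.02 °C

T_f ≈ 46.0 °C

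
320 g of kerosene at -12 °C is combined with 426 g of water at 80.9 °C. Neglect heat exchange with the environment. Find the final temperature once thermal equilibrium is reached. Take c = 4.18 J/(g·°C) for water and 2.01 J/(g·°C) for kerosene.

T_f ≈ 56.2 °C

T_f = Σ m_i c_i T_i / Σ m_i c_i:
T_f = (1780.7·80.9 + 643.2·(-12)) / (1780.7 + 643.2)
    = 136339 / 2423.9 ≈ 56.25 °C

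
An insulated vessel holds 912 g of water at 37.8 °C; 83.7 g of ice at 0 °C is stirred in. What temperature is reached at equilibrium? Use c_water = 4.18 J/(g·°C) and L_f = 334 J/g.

Let T be the final temperature. ΣQ_i = 0:
latent heat to melt: 83.7·334 = 27956; warm the meltwater: 349.87 T; water: 3812.2(T − 37.8)
4162 T = 144100 − 27956 = 116144
T ≈ 27.91 °C. Since T > 0 °C, the all-ice-melts assumption holds.

T_f ≈ 27.9 °C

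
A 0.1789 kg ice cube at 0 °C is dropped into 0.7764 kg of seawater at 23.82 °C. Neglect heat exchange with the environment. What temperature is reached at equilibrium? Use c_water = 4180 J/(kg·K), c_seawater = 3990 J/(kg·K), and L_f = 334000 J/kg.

Energy conservation, ΣQ = 0:
fusion: m_ice L_f = 0.1789·334000 = 59753
  meltwater 0→T: 0.1789·4180·T = 747.8 T
  seawater cools: 0.7764·3990·(T − 23.82) = 3097.8(T − 23.82)
3845.6 T = 73790 − 59753 = 14038
T ≈ 3.65 °C (positive, so assuming full melt was valid).

T_f ≈ 3.7 °C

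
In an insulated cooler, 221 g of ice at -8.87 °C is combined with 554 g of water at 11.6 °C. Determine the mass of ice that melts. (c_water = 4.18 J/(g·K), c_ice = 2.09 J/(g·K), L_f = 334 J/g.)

m_melted ≈ 68.2 g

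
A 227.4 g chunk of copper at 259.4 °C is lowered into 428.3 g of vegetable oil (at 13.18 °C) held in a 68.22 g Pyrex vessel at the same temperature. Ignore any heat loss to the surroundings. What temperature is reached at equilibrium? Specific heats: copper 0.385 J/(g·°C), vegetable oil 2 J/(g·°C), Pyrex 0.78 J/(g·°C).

T_f ≈ 34.8 °C

With ΣQ=0 the equilibrium temperature is the m·c-weighted mean:
T_f = (87.55×259.4 + 856.6×13.18 + 53.21×13.18) / (87.55 + 856.6 + 53.21)
    = 34702 / 997.36 ≈ 34.79 °C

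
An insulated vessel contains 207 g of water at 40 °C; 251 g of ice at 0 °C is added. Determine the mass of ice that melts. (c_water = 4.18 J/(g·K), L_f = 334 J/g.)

Heat available from the water dropping to 0 °C: 207·4.18·40 = 34610 J.
To melt every bit of ice: 251·334 = 83834 J.
That's not enough to melt it all — equilibrium is at 0 °C with ice remaining.
Mass melted = 34610/334 ≈ 103.6 g.

m_melted ≈ 104 g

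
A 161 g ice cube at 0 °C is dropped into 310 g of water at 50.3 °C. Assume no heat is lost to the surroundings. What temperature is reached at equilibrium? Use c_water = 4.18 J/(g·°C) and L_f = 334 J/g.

T_f ≈ 5.8 °C

Taking heat into each body as positive, Σ m c ΔT = 0:
fusion: m_ice L_f = 161×334 = 53774; warm the meltwater: 672.98 T; water: 1295.8(T − 50.3)
1968.8 T = 65179 − 53774 = 11405
T ≈ 5.79 °C. Since T > 0 °C, the all-ice-melts assumption holds.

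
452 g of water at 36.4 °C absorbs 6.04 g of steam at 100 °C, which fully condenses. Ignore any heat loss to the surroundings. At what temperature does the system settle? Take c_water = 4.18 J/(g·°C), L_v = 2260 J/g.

Sum of m c ΔT and latent-heat terms is zero:
latent heat released on condensation: 6.04·2260 = 13650; condensate cools 100→T: 6.04·4.18·(T − 100) = 25.25(T − 100); original water: 1889.4(T − 36.4)
1914.6 T = 13650 + 2524.7 + 68773 = 84948
T ≈ 44.37 °C (< 100 °C, so full condensation is consistent).

T_f ≈ 44.4 °C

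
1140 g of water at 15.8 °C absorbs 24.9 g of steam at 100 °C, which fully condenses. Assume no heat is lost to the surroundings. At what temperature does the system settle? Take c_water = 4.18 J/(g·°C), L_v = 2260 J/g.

Energy conservation, ΣQ = 0:
steam→water at 100 °C releases m L_v = 24.9·2260 = 56274
  condensate cools 100→T: 24.9·4.18·(T − 100) = 104.08(T − 100)
  water warms: 1140·4.18·(T − 15.8) = 4765.2(T − 15.8)
4869.3 T = 56274 + 10408 + 75290 = 141972
T ≈ 29.16 °C (< 100 °C, so full condensation is consistent).

T_f ≈ 29.2 °C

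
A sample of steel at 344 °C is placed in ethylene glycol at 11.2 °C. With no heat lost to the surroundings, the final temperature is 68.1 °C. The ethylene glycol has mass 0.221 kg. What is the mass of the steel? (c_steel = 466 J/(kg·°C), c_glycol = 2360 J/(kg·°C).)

Heat lost by the steel = heat gained by the glycol:
m·466·(344 − 68.1) = 0.221·2360·(68.1 − 11.2)
128569 m = 29677  ⇒  m ≈ 0.2308 kg

m ≈ 0.231 kg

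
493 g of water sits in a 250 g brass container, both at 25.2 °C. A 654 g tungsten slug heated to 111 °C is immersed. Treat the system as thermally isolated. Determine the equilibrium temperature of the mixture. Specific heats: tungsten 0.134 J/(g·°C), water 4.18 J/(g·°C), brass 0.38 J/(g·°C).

Taking heat into each body as positive, Σ m c ΔT = 0:
654*0.134*(T − 111) + 493*4.18*(T − 25.2) + 250*0.38*(T − 25.2) = 0
87.64(T − 111) + 2060.7(T − 25.2) + 95(T − 25.2) = 0
2243.4 T = 64052
T = 64052 / 2243.4 = 28.6 °C

T_f ≈ 28.6 °C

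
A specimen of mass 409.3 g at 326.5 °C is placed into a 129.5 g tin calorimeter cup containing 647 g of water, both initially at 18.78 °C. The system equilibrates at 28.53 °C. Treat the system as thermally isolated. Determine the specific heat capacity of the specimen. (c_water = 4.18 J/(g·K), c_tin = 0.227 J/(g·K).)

c ≈ 0.219 J/(g·K)

Heat gained plus heat lost sum to zero:
409.3·c·(28.53 − 326.5) + 647·4.18·(28.53 − 18.78) + 129.5·0.227·(28.53 − 18.78) = 0
-121959 c = -26655
c = -26655/-121959 ≈ 0.2186 J/(g·K)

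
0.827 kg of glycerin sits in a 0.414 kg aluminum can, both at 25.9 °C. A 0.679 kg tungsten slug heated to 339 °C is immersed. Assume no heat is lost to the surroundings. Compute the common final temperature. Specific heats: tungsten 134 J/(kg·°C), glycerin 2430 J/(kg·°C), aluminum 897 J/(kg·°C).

Let T be the final temperature. ΣQ_i = 0:
0.679×134×(T − 339) + 0.827×2430×(T − 25.9) + 0.414×897×(T − 25.9) = 0
90.99(T − 339) + 2009.6(T − 25.9) + 371.36(T − 25.9) = 0
2472 T = 92511
T = 92511 / 2472 = 37.4 °C

T_f ≈ 37.4 °C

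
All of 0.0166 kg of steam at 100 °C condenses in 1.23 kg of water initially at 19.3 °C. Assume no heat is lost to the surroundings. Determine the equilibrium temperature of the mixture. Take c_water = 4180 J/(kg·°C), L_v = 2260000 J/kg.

Energy conservation, ΣQ = 0:
steam→water at 100 °C releases m L_v = 0.0166·2260000 = 37516
  condensate cools 100→T: 0.0166·4180·(T − 100) = 69.39(T − 100)
  water warms: 1.23·4180·(T − 19.3) = 5141.4(T − 19.3)
5210.8 T = 37516 + 6938.8 + 99229 = 143684
T ≈ 27.57 °C, under the boiling point, so the assumption holds.

T_f ≈ 27.6 °C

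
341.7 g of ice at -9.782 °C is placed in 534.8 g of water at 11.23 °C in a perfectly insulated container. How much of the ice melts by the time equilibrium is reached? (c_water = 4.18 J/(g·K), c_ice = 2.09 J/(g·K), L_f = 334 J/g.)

m_melted ≈ 54.2 g

Heat available from the water dropping to 0 °C: 534.8×4.18×11.23 = 25104 J.
Warming the ice to 0 °C takes 341.7×2.09×9.782 = 6985.8 J, leaving 18118 J for melting.
To melt every bit of ice: 341.7×334 = 114128 J.
Since 18118 < 114128 J, not all the ice melts; equilibrium is at 0 °C.
Mass melted = 18118/334 ≈ 54.25 g.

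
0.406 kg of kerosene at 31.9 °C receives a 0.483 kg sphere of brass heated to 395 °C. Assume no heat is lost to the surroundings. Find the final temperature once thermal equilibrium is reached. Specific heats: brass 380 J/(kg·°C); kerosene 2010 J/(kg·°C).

Energy conservation, ΣQ = 0:
0.483×380×(T − 395) + 0.406×2010×(T − 31.9) = 0
183.54(T − 395) + 816.06(T − 31.9) = 0
999.6 T = 98531
T ≈ 98.57 °C

T_f ≈ 98.6 °C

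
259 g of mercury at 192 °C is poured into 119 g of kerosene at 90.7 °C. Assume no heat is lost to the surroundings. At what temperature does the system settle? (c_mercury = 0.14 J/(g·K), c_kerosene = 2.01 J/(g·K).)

T_f ≈ 104.0 °C

Set heat shed by the hot body equal to heat absorbed by the cold body:
259*0.14*(192 − T) = 119*2.01*(T − 90.7)
36.26(192 − T) = 239.19(T − 90.7)
275.45 T = 28656  ⇒  T ≈ 104.04 °C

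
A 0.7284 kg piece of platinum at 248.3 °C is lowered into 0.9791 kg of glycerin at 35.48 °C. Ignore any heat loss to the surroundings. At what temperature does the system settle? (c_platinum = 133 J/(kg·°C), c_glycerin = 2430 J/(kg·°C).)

T_f ≈ 43.8 °C

Heat lost by the platinum equals heat gained by the glycerin:
0.7284*133*(248.3 − T) = 0.9791*2430*(T − 35.48)
96.88(248.3 − T) = 2379.2(T − 35.48)
2476.1 T = 108469  ⇒  T ≈ 43.81 °C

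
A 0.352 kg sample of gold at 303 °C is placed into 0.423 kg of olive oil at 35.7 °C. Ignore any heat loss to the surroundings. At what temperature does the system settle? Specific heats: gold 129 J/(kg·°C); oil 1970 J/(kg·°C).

T_f ≈ 49.5 °C

Setting the total heat transfer to zero:
0.352×129×(T − 303) + 0.423×1970×(T − 35.7) = 0
878.72 T = 43508
T = 43508 / 878.72 = 49.5 °C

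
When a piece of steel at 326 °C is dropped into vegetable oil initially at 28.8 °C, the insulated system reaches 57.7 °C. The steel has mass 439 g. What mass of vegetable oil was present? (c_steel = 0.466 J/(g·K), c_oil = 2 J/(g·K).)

m ≈ 950 g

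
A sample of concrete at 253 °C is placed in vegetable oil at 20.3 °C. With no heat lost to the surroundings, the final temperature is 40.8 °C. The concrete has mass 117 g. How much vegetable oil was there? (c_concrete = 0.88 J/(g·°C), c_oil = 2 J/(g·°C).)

m ≈ 533 g

Let T be the final temperature. ΣQ_i = 0:
117·0.88·(40.8 − 253) + m·2·(40.8 − 20.3) = 0
41 m = 21848
m = 21848/41 ≈ 532.9 g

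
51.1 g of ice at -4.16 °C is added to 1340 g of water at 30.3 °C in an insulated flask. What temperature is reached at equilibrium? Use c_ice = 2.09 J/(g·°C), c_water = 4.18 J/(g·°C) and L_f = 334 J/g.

T_f ≈ 26.2 °C

Energy balance with sensible and latent terms:
ice -4.16→0 °C: 51.1·2.09·4.16 = 444.28; melt ice: 51.1·334 = 17067; meltwater 0→T: 51.1·4.18·T = 213.6 T; water: 5601.2(T − 30.3)
5814.8 T = 169716 − 17512 = 152205
T ≈ 26.18 °C. Since T > 0 °C, the all-ice-melts assumption holds.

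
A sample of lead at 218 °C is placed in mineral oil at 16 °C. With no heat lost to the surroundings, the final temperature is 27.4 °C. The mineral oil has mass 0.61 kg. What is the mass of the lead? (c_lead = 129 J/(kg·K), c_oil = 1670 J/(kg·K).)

Heat lost by the lead = heat gained by the oil:
m·129·(218 − 27.4) = 0.61·1670·(27.4 − 16)
24587 m = 11613  ⇒  m ≈ 0.4723 kg

m ≈ 0.472 kg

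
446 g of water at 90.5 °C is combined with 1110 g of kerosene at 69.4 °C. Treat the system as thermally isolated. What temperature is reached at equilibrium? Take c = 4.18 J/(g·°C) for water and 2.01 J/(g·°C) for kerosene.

T_f ≈ 79.0 °C

T_f = Σ m_i c_i T_i / Σ m_i c_i:
T_f = (1864.3·90.5 + 2231.1·69.4) / (1864.3 + 2231.1)
    = 323556 / 4095.4 ≈ 79.01 °C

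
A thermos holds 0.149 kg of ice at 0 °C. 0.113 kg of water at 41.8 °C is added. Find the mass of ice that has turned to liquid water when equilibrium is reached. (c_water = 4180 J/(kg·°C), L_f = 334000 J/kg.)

m_melted ≈ 0.0591 kg

Heat available from the water dropping to 0 °C: 0.113×4180×41.8 = 19744 J.
Fully melting the ice requires m_ice L_f = 0.149×334000 = 49766 J.
That's not enough to melt it all — equilibrium is at 0 °C with ice remaining.
Mass melted = 19744/334000 ≈ 0.05911 kg.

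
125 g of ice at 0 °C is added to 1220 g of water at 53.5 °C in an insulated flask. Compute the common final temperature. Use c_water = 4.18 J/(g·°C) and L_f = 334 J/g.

T_f ≈ 41.1 °C

Let T be the final temperature. ΣQ_i = 0:
melt ice: 125×334 = 41750; warm the meltwater: 522.5 T; water cools: 1220×4.18×(T − 53.5) = 5099.6(T − 53.5)
5622.1 T = 272829 − 41750 = 231079
T ≈ 41.10 °C. Since T > 0 °C, the all-ice-melts assumption holds.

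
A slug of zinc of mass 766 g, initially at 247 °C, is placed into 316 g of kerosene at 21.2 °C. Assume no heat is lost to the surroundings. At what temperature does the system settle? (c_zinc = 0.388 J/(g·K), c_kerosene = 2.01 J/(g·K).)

T_f ≈ 93.2 °C

With ΣQ=0 the equilibrium temperature is the m·c-weighted mean:
T_f = (297.21*247 + 635.16*21.2) / (297.21 + 635.16)
    = 86876 / 932.37 ≈ 93.18 °C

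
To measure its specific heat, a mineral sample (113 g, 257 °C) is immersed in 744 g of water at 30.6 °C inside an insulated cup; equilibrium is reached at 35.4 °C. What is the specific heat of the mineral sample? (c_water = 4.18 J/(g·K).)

c ≈ 0.596 J/(g·K)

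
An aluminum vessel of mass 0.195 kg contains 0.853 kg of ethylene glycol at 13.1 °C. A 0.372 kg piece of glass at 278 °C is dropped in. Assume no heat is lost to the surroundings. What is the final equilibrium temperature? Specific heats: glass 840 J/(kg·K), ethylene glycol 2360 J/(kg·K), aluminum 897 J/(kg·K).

T_f ≈ 46.2 °C

Taking heat into each body as positive, Σ m c ΔT = 0:
0.372×840×(T − 278) + 0.853×2360×(T − 13.1) + 0.195×897×(T − 13.1) = 0
2500.5 T = 115532
T = 115532/2500.5 ≈ 46.20 °C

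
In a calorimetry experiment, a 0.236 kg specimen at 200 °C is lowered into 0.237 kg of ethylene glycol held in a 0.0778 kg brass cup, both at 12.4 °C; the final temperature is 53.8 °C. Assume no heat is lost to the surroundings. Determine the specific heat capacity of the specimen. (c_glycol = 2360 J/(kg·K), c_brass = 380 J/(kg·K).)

Taking heat into each body as positive, Σ m c ΔT = 0:
0.236·c·(53.8 − 200) + 0.237·2360·(53.8 − 12.4) + 0.0778·380·(53.8 − 12.4) = 0
-34.5 c = -24380
c = -24380/-34.5 ≈ 706.6 J/(kg·K)

c ≈ 707 J/(kg·K)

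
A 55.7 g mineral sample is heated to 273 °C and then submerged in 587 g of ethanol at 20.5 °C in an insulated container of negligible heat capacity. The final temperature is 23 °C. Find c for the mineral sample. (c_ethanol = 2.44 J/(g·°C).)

Heat lost by the mineral sample = heat gained by the ethanol:
55.7×c×(273 − 23) = 587×2.44×(23 − 20.5)
13925 c = 3580.7  ⇒  c ≈ 0.2571 J/(g·°C)

c ≈ 0.257 J/(g·°C)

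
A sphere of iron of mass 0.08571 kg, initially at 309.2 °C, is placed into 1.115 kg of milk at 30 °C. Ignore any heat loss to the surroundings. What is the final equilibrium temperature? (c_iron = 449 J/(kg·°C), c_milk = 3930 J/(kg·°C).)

T_f ≈ 32.4 °C

Energy conservation, ΣQ = 0:
0.08571·449·(T − 309.2) + 1.115·3930·(T − 30) = 0
(38.48 + 4381.9) T = 38.48·309.2 + 4381.9·30
T = 143358 / 4420.4 = 32.4 °C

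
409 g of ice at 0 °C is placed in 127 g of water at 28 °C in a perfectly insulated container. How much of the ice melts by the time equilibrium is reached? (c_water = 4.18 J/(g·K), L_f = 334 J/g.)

Heat available from the water dropping to 0 °C: 127×4.18×28 = 14864 J.
To melt every bit of ice: 409×334 = 136606 J.
14864 J < 136606 J, so only part of the ice melts and the system sits at 0 °C.
m_melted×334 = 14864  ⇒  m_melted ≈ 44.5 g.

m_melted ≈ 44.5 g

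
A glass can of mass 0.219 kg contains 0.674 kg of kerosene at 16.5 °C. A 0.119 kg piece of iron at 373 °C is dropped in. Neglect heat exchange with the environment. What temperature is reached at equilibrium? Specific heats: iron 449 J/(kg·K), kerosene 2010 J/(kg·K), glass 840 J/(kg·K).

T_f ≈ 28.5 °C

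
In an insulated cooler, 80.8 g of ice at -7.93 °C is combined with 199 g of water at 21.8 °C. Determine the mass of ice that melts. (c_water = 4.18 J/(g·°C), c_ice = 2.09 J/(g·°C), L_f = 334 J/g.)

m_melted ≈ 50.3 g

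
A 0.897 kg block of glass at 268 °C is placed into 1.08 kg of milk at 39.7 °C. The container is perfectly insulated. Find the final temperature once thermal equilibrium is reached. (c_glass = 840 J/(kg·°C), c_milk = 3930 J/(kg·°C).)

Let T be the final temperature. ΣQ_i = 0:
0.897·840·(T − 268) + 1.08·3930·(T − 39.7) = 0
753.48(T − 268) + 4244.4(T − 39.7) = 0
(753.48 + 4244.4) T = 753.48·268 + 4244.4·39.7
T = 370435/4997.9 ≈ 74.12 °C

T_f ≈ 74.1 °C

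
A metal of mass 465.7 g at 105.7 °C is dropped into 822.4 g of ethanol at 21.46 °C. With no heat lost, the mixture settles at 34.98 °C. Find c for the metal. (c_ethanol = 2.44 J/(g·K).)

c ≈ 0.824 J/(g·K)

Heat gained plus heat lost sum to zero:
465.7×c×(34.98 − 105.7) + 822.4×2.44×(34.98 − 21.46) = 0
-32934 c = -27130
c = -27130/-32934 ≈ 0.8238 J/(g·K)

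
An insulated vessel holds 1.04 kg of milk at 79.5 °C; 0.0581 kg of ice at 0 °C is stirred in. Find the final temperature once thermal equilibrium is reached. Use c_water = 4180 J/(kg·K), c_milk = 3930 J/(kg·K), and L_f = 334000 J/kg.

Setting the total heat transfer to zero:
melt ice: 0.0581×334000 = 19405
  meltwater 0→T: 0.0581×4180×T = 242.86 T
  milk cools: 1.04×3930×(T − 79.5) = 4087.2(T − 79.5)
4330.1 T = 324932 − 19405 = 305527
T ≈ 70.56 °C — above 0 °C, consistent with complete melting.

T_f ≈ 70.6 °C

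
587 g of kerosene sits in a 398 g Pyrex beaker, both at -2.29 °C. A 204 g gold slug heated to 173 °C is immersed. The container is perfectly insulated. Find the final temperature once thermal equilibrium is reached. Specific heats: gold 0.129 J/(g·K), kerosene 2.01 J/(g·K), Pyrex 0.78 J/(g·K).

T_f ≈ 0.8 °C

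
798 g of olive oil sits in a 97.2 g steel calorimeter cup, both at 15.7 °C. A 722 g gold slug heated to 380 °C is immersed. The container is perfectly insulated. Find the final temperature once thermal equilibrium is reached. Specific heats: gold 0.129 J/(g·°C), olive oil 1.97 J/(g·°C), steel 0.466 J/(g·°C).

T_f ≈ 35.5 °C

Heat gained plus heat lost sum to zero:
722×0.129×(T − 380) + 798×1.97×(T − 15.7) + 97.2×0.466×(T − 15.7) = 0
93.14(T − 380) + 1572.1(T − 15.7) + 45.3(T − 15.7) = 0
1710.5 T = 60785
T ≈ 35.54 °C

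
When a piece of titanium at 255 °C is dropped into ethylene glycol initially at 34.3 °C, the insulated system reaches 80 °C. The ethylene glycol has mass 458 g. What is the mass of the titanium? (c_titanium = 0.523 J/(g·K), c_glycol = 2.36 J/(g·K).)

|Q_titanium| = |Q_glycol|:
m×0.523×(255 − 80) = 458×2.36×(80 − 34.3)
91.53 m = 49396  ⇒  m ≈ 539.7 g

m ≈ 540 g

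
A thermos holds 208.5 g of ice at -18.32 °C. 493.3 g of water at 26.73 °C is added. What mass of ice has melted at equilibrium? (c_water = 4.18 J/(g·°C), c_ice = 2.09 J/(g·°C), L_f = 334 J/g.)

m_melted ≈ 141 g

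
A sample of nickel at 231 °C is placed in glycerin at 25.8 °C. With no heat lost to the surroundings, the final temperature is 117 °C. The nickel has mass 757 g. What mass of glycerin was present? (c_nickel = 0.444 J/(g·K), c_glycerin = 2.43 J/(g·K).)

Taking heat into each body as positive, Σ m c ΔT = 0:
757·0.444·(117 − 231) + m·2.43·(117 − 25.8) = 0
221.62 m = 38316
m = 38316/221.62 ≈ 172.9 g

m ≈ 173 g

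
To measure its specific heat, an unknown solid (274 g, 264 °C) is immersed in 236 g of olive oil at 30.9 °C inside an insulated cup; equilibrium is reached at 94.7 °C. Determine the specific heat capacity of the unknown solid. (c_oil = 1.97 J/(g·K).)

c ≈ 0.639 J/(g·K)

Heat lost by the unknown solid = heat gained by the oil:
274×c×(264 − 94.7) = 236×1.97×(94.7 − 30.9)
46388 c = 29662  ⇒  c ≈ 0.6394 J/(g·K)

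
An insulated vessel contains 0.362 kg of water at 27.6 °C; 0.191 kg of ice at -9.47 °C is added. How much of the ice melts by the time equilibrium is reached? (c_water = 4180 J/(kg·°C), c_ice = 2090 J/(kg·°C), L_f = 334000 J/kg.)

Cooling the water to 0 °C releases 0.362×4180×27.6 = 41763 J.
Warming the ice to 0 °C takes 0.191×2090×9.47 = 3780.3 J, leaving 37983 J for melting.
Melting all 0.191 kg of ice would need 0.191×334000 = 63794 J.
That's not enough to melt it all — equilibrium is at 0 °C with ice remaining.
m_melt = 37983 / L_f = 0.1137 kg.

m_melted ≈ 0.114 kg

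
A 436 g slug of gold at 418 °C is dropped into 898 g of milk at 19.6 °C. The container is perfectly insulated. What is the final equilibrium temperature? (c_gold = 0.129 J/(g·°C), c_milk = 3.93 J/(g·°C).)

T_f ≈ 25.8 °C

Set heat shed by the hot body equal to heat absorbed by the cold body:
436×0.129×(418 − T) = 898×3.93×(T − 19.6)
56.24(418 − T) = 3529.1(T − 19.6)
3585.4 T = 92681  ⇒  T ≈ 25.85 °C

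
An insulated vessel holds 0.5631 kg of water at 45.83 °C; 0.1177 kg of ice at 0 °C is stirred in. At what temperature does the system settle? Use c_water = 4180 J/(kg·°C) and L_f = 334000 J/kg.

T_f ≈ 24.1 °C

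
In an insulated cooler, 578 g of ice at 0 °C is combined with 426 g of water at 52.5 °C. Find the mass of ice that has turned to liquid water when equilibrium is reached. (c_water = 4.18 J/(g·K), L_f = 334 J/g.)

m_melted ≈ 280 g

Heat available from the water dropping to 0 °C: 426·4.18·52.5 = 93486 J.
To melt every bit of ice: 578·334 = 193052 J.
Since 93486 < 193052 J, not all the ice melts; equilibrium is at 0 °C.
Mass melted = 93486/334 ≈ 279.9 g.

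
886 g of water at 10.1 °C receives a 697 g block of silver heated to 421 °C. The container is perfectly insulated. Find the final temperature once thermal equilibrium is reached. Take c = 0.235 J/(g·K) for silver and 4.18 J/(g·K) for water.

T_f is the heat-capacity-weighted average of the initial temperatures:
T_f = (163.79*421 + 3703.5*10.1) / (163.79 + 3703.5)
    = 106363 / 3867.3 ≈ 27.50 °C

T_f ≈ 27.5 °C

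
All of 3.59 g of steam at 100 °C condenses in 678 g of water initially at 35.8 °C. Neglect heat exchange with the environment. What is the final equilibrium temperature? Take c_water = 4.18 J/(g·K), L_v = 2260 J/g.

T_f ≈ 39.0 °C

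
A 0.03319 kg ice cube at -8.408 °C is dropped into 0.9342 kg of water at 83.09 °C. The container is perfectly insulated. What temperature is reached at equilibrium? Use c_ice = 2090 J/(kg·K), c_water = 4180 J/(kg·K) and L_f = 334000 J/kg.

Energy balance with sensible and latent terms:
ice -8.408→0 °C: 0.03319×2090×8.408 = 583.24; fusion: m_ice L_f = 0.03319×334000 = 11085; warm the meltwater: 138.73 T; water cools: 0.9342×4180×(T − 83.09) = 3905(T − 83.09)
4043.7 T = 324463 − 11669 = 312794
T ≈ 77.35 °C. Since T > 0 °C, the all-ice-melts assumption holds.

T_f ≈ 77.4 °C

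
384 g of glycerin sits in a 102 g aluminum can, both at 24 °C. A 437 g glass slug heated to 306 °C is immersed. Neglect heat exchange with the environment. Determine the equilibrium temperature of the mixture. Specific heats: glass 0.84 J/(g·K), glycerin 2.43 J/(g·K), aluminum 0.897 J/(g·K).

T_f ≈ 98.4 °C

Energy conservation, ΣQ = 0:
437*0.84*(T − 306) + 384*2.43*(T − 24) + 102*0.897*(T − 24) = 0
1391.7 T = 136917
T = 136917 / 1391.7 = 98.4 °C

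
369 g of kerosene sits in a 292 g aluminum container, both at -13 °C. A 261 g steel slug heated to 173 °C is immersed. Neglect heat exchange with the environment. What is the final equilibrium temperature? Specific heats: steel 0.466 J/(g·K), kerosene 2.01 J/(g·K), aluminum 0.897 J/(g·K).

T_f = Σ m_i c_i T_i / Σ m_i c_i:
T_f = (121.63·173 + 741.69·(-13) + 261.92·(-13)) / (121.63 + 741.69 + 261.92)
    = 7994.3 / 1125.2 ≈ 7.10 °C

T_f ≈ 7.1 °C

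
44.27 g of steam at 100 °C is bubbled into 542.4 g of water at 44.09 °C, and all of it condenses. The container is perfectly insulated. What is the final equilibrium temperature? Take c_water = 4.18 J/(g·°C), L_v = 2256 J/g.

T_f ≈ 89.0 °C

Heat gained plus heat lost sum to zero:
condense steam: −44.27×2256 = −99873
  condensed water 100 °C→T: 185.05(T − 100)
  original water: 2267.2(T − 44.09)
2452.3 T = 99873 + 18505 + 99962 = 218340
T ≈ 89.04 °C, under the boiling point, so the assumption holds.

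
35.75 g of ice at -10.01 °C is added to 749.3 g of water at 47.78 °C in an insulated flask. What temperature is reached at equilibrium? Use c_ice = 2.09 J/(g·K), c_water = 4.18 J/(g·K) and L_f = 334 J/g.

T_f ≈ 41.7 °C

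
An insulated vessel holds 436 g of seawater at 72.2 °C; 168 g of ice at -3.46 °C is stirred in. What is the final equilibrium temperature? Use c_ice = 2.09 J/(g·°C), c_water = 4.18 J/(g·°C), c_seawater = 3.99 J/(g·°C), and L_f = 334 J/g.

T_f ≈ 28.0 °C

Let T be the final temperature. ΣQ_i = 0:
warm ice to 0 °C: 168·2.09·(0 − (-3.46)) = 1214.9; fusion: m_ice L_f = 168·334 = 56112; meltwater 0→T: 168·4.18·T = 702.24 T; seawater: 1739.6(T − 72.2)
2441.9 T = 125602 − 57327 = 68275
T ≈ 27.96 °C (positive, so assuming full melt was valid).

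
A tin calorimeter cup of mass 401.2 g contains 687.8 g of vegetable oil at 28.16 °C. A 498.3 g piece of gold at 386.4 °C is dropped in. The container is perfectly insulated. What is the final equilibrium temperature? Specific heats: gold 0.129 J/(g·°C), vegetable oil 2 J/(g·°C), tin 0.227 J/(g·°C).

T_f ≈ 43.2 °C

T_f = Σ m_i c_i T_i / Σ m_i c_i:
T_f = (64.28*386.4 + 1375.6*28.16 + 91.07*28.16) / (64.28 + 1375.6 + 91.07)
    = 66140 / 1531 ≈ 43.20 °C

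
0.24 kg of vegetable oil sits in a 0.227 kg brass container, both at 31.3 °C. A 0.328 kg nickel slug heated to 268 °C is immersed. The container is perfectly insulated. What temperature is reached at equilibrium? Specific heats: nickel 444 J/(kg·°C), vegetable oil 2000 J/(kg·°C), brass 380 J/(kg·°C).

T_f ≈ 79.7 °C

With ΣQ=0 the equilibrium temperature is the m·c-weighted mean:
T_f = (145.63·268 + 480·31.3 + 86.26·31.3) / (145.63 + 480 + 86.26)
    = 56753 / 711.89 ≈ 79.72 °C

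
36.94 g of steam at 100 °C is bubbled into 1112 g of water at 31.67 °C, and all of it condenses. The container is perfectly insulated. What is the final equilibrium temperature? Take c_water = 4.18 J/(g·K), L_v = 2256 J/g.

T_f ≈ 51.2 °C

Energy balance with sensible and latent terms:
latent heat released on condensation: 36.94×2256 = 83337; condensate cools 100→T: 36.94×4.18×(T − 100) = 154.41(T − 100); original water: 4648.2(T − 31.67)
4802.6 T = 83337 + 15441 + 147207 = 245985
T ≈ 51.22 °C (< 100 °C, so full condensation is consistent).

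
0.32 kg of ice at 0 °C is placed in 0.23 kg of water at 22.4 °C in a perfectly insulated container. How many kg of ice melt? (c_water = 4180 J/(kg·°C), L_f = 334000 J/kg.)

Heat available from the water dropping to 0 °C: 0.23×4180×22.4 = 21535 J.
To melt every bit of ice: 0.32×334000 = 106880 J.
Since 21535 < 106880 J, not all the ice melts; equilibrium is at 0 °C.
m_melt = 21535 / L_f = 0.06448 kg.

m_melted ≈ 0.0645 kg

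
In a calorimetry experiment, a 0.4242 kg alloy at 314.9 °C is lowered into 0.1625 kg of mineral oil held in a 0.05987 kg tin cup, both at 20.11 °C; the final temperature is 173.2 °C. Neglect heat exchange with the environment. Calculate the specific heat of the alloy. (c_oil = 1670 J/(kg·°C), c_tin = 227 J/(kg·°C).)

c ≈ 726 J/(kg·°C)

Let T be the final temperature. ΣQ_i = 0:
0.4242·c·(173.2 − 314.9) + 0.1625·1670·(173.2 − 20.11) + 0.05987·227·(173.2 − 20.11) = 0
-60.11 c = -43625
c = -43625/-60.11 ≈ 725.8 J/(kg·°C)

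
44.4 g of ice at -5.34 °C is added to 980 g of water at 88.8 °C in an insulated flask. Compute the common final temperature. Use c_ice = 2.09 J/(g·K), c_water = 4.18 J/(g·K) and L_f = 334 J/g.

T_f ≈ 81.4 °C

Taking heat into each body as positive, Σ m c ΔT = 0:
warm ice to 0 °C: 44.4·2.09·(0 − (-5.34)) = 495.53
  latent heat to melt: 44.4·334 = 14830
  meltwater 0→T: 44.4·4.18·T = 185.59 T
  water cools: 980·4.18·(T − 88.8) = 4096.4(T − 88.8)
4282 T = 363760 − 15325 = 348435
T ≈ 81.37 °C — above 0 °C, consistent with complete melting.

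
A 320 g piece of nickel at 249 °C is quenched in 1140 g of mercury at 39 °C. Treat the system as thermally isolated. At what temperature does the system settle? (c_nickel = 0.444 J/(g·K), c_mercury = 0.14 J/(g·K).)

T_f ≈ 137.9 °C

Heat gained plus heat lost sum to zero:
320×0.444×(T − 249) + 1140×0.14×(T − 39) = 0
(142.08 + 159.6) T = 142.08×249 + 159.6×39
T = 41602 / 301.68 = 138 °C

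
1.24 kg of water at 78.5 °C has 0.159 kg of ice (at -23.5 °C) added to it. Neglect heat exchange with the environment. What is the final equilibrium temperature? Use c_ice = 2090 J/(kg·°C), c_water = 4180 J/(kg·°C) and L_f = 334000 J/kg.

T_f ≈ 59.2 °C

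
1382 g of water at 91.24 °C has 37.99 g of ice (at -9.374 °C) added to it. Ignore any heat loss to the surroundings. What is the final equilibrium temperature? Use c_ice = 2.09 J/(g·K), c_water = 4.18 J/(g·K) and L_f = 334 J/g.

Energy balance with sensible and latent terms:
ice -9.374→0 °C: 37.99·2.09·9.374 = 744.29; latent heat to melt: 37.99·334 = 12689; meltwater 0→T: 37.99·4.18·T = 158.8 T; water cools: 1382·4.18·(T − 91.24) = 5776.8(T − 91.24)
5935.6 T = 527072 − 13433 = 513639
T ≈ 86.54 °C. Since T > 0 °C, the all-ice-melts assumption holds.

T_f ≈ 86.5 °C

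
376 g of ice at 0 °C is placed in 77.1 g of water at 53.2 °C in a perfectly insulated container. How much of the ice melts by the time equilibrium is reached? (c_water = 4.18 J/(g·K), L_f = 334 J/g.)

Water can give up m c ΔT = 77.1×4.18×53.2 = 17145 J before reaching 0 °C.
Fully melting the ice requires m_ice L_f = 376×334 = 125584 J.
17145 J < 125584 J, so only part of the ice melts and the system sits at 0 °C.
Mass melted = 17145/334 ≈ 51.33 g.

m_melted ≈ 51.3 g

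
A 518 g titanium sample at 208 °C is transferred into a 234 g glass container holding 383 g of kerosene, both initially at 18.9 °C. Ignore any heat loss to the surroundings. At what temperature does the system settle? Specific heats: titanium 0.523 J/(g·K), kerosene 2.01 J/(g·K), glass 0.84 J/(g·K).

T_f ≈ 60.3 °C

Heat gained plus heat lost sum to zero:
518·0.523·(T − 208) + 383·2.01·(T − 18.9) + 234·0.84·(T − 18.9) = 0
1237.3 T = 74615
T = 74615 / 1237.3 = 60.3 °C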